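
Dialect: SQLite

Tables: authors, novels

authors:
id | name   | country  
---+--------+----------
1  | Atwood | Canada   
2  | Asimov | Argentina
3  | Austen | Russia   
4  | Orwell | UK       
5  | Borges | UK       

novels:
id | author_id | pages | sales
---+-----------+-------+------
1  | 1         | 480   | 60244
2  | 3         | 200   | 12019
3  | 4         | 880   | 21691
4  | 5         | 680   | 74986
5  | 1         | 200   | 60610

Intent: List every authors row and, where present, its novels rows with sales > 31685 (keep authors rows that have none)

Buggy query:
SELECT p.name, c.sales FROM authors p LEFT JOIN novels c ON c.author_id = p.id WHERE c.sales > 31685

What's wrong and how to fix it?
Bug: A WHERE condition on the right-hand table after LEFT JOIN drops unmatched parents

Fix: Put 'c.sales > 31685' in the JOIN's ON clause instead of WHERE

Corrected query:
SELECT p.name, c.sales FROM authors p LEFT JOIN novels c ON c.author_id = p.id AND c.sales > 31685

Result:
name   | sales
-------+------
Atwood | 60244
Atwood | 60610
Asimov | NULL 
Austen | NULL 
Orwell | NULL 
Borges | 74986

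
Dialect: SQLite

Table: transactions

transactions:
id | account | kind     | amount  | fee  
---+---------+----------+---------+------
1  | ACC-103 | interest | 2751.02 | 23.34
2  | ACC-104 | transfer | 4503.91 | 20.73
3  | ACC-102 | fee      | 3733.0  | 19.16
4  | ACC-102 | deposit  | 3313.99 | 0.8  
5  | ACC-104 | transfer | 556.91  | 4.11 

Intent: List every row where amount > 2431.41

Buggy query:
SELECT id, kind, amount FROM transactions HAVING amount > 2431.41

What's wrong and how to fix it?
Bug: HAVING filters the output of aggregation, but this query has no GROUP BY and no aggregate functions, so SQLite rejects it (HAVING clause on a non-aggregate query); the condition here is per row

Fix: Replace HAVING with WHERE since the condition applies to individual rows

Corrected query:
SELECT id, kind, amount FROM transactions WHERE amount > 2431.41

Result:
id | kind     | amount 
---+----------+--------
1  | interest | 2751.02
2  | transfer | 4503.91
3  | fee      | 3733   
4  | deposit  | 3313.99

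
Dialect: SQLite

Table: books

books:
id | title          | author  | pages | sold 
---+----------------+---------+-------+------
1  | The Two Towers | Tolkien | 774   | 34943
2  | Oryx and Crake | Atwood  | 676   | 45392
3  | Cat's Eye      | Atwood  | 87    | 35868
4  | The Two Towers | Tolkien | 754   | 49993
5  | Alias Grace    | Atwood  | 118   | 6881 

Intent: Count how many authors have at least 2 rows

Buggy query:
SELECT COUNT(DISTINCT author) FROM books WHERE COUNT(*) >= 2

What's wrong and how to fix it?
Bug: WHERE filters individual rows, not groups, so a group-level COUNT is invalid there

Fix: Group first with HAVING COUNT(*) >= 2, then COUNT the resulting groups

Corrected query:
SELECT COUNT(*) FROM (SELECT author FROM books GROUP BY author HAVING COUNT(*) >= 2)

Result:
COUNT(*)
--------
2       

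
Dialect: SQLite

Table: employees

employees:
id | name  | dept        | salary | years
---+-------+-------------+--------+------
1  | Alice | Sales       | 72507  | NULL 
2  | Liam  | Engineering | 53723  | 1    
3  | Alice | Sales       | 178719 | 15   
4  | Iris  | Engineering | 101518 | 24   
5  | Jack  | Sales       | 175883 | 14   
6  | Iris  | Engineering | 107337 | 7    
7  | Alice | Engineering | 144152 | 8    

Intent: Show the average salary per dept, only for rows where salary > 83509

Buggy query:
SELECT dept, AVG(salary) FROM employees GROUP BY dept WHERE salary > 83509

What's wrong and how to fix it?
Bug: Row-level WHERE must come before GROUP BY in the clause order

Fix: Place WHERE between FROM and GROUP BY

Corrected query:
SELECT dept, AVG(salary) FROM employees WHERE salary > 83509 GROUP BY dept

Result:
dept        | AVG(salary)
------------+------------
Engineering | 117669     
Sales       | 177301     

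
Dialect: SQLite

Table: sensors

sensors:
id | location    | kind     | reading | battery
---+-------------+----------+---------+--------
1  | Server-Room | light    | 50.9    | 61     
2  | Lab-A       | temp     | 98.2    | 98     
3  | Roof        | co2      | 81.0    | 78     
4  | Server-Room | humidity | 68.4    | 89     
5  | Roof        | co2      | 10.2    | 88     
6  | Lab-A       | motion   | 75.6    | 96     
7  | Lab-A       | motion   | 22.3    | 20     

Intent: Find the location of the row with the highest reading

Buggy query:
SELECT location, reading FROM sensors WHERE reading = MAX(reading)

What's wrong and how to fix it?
Bug: WHERE is evaluated per row; an aggregate over the whole table isn't defined there

Fix: Wrap MAX in a scalar subquery so WHERE compares against a single value

Corrected query:
SELECT location, reading FROM sensors WHERE reading = (SELECT MAX(reading) FROM sensors)

Result:
location | reading
---------+--------
Lab-A    | 98.2   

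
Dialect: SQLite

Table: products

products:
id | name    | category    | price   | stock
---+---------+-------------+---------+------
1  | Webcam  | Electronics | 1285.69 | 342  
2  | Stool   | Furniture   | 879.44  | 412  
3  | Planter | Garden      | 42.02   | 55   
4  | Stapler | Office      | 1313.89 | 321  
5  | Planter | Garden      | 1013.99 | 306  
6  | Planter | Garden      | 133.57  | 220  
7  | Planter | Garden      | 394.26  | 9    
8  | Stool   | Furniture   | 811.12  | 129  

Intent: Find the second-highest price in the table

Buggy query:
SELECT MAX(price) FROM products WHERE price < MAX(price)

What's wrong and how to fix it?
Bug: MAX(price) on the right of the comparison is an aggregate-in-WHERE error

Fix: Put the inner MAX in a scalar subquery

Corrected query:
SELECT MAX(price) FROM products WHERE price < (SELECT MAX(price) FROM products)

Result:
MAX(price)
----------
1285.69   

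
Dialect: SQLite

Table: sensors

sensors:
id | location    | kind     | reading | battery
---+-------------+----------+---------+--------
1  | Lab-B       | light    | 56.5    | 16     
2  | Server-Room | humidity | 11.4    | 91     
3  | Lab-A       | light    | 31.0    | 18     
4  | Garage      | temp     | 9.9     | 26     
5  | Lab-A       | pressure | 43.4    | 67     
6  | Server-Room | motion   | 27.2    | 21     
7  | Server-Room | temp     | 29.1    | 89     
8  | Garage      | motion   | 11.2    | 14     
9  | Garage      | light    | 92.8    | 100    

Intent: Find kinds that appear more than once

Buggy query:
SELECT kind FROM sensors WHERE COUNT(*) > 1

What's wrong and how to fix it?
Bug: WHERE can't reference COUNT(*); aggregates are computed after WHERE

Fix: GROUP BY kind, then filter groups with HAVING COUNT(*) > 1

Corrected query:
SELECT kind FROM sensors GROUP BY kind HAVING COUNT(*) > 1

Result:
kind  
------
light 
motion
temp  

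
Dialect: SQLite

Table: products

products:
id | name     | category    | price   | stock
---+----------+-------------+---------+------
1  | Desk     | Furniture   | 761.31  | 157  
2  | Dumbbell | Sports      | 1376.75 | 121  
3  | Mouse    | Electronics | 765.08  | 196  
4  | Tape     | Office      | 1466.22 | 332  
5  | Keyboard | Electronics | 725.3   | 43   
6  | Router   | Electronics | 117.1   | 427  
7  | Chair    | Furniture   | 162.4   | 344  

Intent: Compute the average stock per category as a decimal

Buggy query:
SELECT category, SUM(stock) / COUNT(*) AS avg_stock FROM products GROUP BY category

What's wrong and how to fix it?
Bug: SUM(stock) and COUNT(*) are both integers; the division truncates the fractional part

Fix: Multiply by 1.0 (or CAST to REAL) to force floating-point division

Corrected query:
SELECT category, SUM(stock) * 1.0 / COUNT(*) AS avg_stock FROM products GROUP BY category

Result:
category    | avg_stock
------------+----------
Electronics | 222      
Furniture   | 250.5    
Office      | 332      
Sports      | 121      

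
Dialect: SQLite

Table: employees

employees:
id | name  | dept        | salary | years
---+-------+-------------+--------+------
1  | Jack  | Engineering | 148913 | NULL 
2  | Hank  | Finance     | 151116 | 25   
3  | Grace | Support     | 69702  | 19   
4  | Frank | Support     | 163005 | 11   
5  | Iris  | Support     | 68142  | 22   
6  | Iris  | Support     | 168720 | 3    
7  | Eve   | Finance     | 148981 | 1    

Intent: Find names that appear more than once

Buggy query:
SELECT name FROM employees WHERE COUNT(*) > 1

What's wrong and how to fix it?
Bug: COUNT(*) is an aggregate and cannot be used in WHERE

Fix: Group first, then use HAVING for the count condition

Corrected query:
SELECT name FROM employees GROUP BY name HAVING COUNT(*) > 1

Result:
name
----
Iris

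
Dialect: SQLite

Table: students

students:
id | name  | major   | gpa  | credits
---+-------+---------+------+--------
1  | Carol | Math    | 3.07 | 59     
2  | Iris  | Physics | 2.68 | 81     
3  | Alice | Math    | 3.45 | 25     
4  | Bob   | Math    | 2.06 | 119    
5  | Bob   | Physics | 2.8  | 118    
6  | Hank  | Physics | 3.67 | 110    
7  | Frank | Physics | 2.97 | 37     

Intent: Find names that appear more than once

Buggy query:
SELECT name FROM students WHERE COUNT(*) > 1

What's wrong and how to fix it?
Bug: WHERE can't reference COUNT(*); aggregates are computed after WHERE

Fix: GROUP BY name, then filter groups with HAVING COUNT(*) > 1

Corrected query:
SELECT name FROM students GROUP BY name HAVING COUNT(*) > 1

Result:
name
----
Bob 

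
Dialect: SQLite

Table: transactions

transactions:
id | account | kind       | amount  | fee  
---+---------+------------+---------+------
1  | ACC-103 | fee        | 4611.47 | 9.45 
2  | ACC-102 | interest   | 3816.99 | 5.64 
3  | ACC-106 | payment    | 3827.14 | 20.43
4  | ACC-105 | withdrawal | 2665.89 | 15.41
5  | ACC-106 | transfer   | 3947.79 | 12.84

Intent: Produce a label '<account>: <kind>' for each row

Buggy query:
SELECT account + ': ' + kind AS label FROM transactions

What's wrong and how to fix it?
Bug: SQLite uses || for string concatenation; + coerces text to numbers (yielding 0)

Fix: Use the || operator for string concatenation

Corrected query:
SELECT account || ': ' || kind AS label FROM transactions

Result:
label              
-------------------
ACC-103: fee       
ACC-102: interest  
ACC-106: payment   
ACC-105: withdrawal
ACC-106: transfer  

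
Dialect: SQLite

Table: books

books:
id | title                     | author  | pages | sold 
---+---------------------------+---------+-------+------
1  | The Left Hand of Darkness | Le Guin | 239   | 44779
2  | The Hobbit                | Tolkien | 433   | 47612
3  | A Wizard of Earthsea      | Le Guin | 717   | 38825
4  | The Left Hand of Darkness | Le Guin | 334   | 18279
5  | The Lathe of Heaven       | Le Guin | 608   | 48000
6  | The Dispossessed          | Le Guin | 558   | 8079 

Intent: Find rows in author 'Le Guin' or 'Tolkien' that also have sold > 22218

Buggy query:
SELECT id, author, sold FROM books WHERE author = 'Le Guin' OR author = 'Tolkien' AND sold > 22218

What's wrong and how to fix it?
Bug: Without parentheses, AND is evaluated before OR, so the sold filter only applies to the 'Tolkien' branch

Fix: Add parentheses around the OR so the AND applies to both alternatives

Corrected query:
SELECT id, author, sold FROM books WHERE (author = 'Le Guin' OR author = 'Tolkien') AND sold > 22218

Result:
id | author  | sold 
---+---------+------
1  | Le Guin | 44779
2  | Tolkien | 47612
3  | Le Guin | 38825
5  | Le Guin | 48000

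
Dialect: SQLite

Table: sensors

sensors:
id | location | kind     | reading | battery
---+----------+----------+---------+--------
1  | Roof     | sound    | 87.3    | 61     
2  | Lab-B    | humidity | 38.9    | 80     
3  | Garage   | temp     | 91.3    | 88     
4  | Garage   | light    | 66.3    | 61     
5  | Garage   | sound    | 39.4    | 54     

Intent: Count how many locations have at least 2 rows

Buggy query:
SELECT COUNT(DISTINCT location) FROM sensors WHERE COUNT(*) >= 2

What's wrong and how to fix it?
Bug: COUNT(*) cannot appear in WHERE; the per-group count doesn't exist yet

Fix: Group first with HAVING COUNT(*) >= 2, then COUNT the resulting groups

Corrected query:
SELECT COUNT(*) FROM (SELECT location FROM sensors GROUP BY location HAVING COUNT(*) >= 2)

Result:
COUNT(*)
--------
1       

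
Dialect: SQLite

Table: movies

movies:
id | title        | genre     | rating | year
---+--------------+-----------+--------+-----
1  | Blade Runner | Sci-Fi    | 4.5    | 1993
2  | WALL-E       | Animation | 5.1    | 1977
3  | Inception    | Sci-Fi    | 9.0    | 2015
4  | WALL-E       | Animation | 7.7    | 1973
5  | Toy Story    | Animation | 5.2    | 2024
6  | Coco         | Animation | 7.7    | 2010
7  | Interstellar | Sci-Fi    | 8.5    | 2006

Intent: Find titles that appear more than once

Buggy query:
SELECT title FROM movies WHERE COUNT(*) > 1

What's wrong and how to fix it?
Bug: COUNT(*) is an aggregate and cannot be used in WHERE

Fix: GROUP BY title, then filter groups with HAVING COUNT(*) > 1

Corrected query:
SELECT title FROM movies GROUP BY title HAVING COUNT(*) > 1

Result:
title 
------
WALL-E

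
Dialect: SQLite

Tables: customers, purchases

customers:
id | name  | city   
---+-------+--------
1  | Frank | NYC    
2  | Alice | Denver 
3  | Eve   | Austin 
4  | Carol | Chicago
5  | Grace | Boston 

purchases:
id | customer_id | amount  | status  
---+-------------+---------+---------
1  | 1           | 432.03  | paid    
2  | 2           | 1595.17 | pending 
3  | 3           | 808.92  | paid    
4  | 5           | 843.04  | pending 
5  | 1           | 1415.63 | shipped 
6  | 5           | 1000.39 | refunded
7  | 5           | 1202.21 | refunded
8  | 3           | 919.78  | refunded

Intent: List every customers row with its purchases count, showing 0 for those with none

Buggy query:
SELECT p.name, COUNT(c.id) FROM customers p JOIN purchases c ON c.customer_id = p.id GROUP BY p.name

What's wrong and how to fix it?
Bug: INNER JOIN drops customers rows that have no matching purchases rows

Fix: Switch to LEFT JOIN to retain unmatched parent rows

Corrected query:
SELECT p.name, COUNT(c.id) FROM customers p LEFT JOIN purchases c ON c.customer_id = p.id GROUP BY p.name

Result:
name  | COUNT(c.id)
------+------------
Alice | 1          
Carol | 0          
Eve   | 2          
Frank | 2          
Grace | 3          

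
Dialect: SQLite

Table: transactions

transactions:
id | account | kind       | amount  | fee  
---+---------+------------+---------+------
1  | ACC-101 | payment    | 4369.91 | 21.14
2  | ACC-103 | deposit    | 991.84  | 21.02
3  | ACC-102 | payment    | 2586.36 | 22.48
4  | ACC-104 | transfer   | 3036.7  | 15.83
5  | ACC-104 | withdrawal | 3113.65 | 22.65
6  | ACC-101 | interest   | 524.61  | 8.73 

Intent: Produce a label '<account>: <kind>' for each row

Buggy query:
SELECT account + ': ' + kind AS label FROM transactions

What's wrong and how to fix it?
Bug: SQLite uses || for string concatenation; + coerces text to numbers (yielding 0)

Fix: Replace + with || to concatenate text

Corrected query:
SELECT account || ': ' || kind AS label FROM transactions

Result:
label              
-------------------
ACC-101: payment   
ACC-103: deposit   
ACC-102: payment   
ACC-104: transfer  
ACC-104: withdrawal
ACC-101: interest  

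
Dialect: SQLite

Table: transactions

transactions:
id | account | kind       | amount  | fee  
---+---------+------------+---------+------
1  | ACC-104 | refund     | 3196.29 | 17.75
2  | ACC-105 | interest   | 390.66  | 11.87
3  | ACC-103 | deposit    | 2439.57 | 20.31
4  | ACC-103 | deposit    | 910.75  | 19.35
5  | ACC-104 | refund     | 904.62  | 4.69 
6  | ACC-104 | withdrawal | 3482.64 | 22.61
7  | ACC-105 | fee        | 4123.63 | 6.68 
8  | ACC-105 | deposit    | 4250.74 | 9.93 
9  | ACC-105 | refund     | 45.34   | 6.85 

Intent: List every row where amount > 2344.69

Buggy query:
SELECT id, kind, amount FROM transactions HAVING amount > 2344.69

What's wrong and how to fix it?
Bug: HAVING filters the output of aggregation, but this query has no GROUP BY and no aggregate functions, so SQLite rejects it (HAVING clause on a non-aggregate query); the condition here is per row

Fix: Use WHERE for row-level filtering

Corrected query:
SELECT id, kind, amount FROM transactions WHERE amount > 2344.69

Result:
id | kind       | amount 
---+------------+--------
1  | refund     | 3196.29
3  | deposit    | 2439.57
6  | withdrawal | 3482.64
7  | fee        | 4123.63
8  | deposit    | 4250.74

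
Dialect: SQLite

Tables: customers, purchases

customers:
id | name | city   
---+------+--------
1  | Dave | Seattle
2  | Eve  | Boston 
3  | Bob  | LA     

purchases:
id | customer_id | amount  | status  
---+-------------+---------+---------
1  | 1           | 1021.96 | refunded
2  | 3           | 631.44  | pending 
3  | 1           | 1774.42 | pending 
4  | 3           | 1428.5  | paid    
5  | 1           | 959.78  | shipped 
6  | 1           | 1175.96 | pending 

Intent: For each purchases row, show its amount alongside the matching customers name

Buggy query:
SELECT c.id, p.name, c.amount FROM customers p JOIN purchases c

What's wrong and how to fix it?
Bug: JOIN with no ON clause produces a cartesian product; every purchases row pairs with every customers row

Fix: Specify the join condition linking the foreign key to the parent id

Corrected query:
SELECT c.id, p.name, c.amount FROM customers p JOIN purchases c ON c.customer_id = p.id

Result:
id | name | amount 
---+------+--------
1  | Dave | 1021.96
2  | Bob  | 631.44 
3  | Dave | 1774.42
4  | Bob  | 1428.5 
5  | Dave | 959.78 
6  | Dave | 1175.96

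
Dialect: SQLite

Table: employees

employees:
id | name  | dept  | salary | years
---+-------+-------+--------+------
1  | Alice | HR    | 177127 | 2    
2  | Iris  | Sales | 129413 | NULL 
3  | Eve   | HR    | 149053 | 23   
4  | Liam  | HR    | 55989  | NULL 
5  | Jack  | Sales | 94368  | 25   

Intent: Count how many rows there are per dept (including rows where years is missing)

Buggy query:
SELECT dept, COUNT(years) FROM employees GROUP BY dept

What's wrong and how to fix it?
Bug: COUNT(column) counts non-NULL values only; rows with NULL years aren't counted

Fix: Replace COUNT(years) with COUNT(*)

Corrected query:
SELECT dept, COUNT(*) FROM employees GROUP BY dept

Result:
dept  | COUNT(*)
------+---------
HR    | 3       
Sales | 2       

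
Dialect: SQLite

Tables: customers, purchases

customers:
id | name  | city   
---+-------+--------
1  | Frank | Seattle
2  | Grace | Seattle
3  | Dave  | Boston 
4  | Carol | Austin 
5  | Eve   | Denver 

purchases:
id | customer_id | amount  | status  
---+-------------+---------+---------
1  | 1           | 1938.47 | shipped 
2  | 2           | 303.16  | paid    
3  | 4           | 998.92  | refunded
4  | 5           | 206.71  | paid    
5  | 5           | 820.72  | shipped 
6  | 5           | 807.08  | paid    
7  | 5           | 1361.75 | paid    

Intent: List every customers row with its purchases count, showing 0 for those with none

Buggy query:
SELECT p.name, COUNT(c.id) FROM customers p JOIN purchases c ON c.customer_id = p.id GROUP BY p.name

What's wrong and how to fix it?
Bug: INNER JOIN drops customers rows that have no matching purchases rows

Fix: Use LEFT JOIN so parents without children still appear (COUNT(c.id) gives 0)

Corrected query:
SELECT p.name, COUNT(c.id) FROM customers p LEFT JOIN purchases c ON c.customer_id = p.id GROUP BY p.name

Result:
name  | COUNT(c.id)
------+------------
Carol | 1          
Dave  | 0          
Eve   | 4          
Frank | 1          
Grace | 1          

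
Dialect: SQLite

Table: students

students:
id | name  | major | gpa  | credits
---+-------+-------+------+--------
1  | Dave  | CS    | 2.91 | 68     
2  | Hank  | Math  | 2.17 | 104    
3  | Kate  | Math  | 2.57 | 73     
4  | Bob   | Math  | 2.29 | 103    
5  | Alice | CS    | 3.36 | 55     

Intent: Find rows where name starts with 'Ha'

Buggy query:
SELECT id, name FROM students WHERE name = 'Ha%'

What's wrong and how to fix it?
Bug: Wildcards only work with LIKE; '=' treats '%' as a literal character

Fix: Use LIKE for wildcard pattern matching

Corrected query:
SELECT id, name FROM students WHERE name LIKE 'Ha%'

Result:
id | name
---+-----
2  | Hank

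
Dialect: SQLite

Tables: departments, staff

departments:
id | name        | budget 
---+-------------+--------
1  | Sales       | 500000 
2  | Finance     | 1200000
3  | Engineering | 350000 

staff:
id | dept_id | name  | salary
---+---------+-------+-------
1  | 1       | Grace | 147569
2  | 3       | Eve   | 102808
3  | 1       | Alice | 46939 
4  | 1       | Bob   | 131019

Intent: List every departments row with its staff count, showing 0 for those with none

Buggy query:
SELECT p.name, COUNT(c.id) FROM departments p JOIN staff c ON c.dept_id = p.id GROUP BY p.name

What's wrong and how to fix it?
Bug: An inner join excludes parents with zero children

Fix: Switch to LEFT JOIN to retain unmatched parent rows

Corrected query:
SELECT p.name, COUNT(c.id) FROM departments p LEFT JOIN staff c ON c.dept_id = p.id GROUP BY p.name

Result:
name        | COUNT(c.id)
------------+------------
Engineering | 1          
Finance     | 0          
Sales       | 3          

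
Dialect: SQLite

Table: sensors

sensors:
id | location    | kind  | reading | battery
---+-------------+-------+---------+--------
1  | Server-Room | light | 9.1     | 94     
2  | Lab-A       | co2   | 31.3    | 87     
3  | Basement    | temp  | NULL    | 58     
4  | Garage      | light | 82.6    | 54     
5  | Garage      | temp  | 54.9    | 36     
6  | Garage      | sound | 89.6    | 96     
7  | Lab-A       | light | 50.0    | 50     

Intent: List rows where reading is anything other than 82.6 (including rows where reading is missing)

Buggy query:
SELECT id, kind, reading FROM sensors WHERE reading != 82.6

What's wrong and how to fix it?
Bug: Inequality against NULL is unknown, not true; rows with NULL are dropped

Fix: Add an explicit OR reading IS NULL to include the missing-value rows

Corrected query:
SELECT id, kind, reading FROM sensors WHERE reading != 82.6 OR reading IS NULL

Result:
id | kind  | reading
---+-------+--------
1  | light | 9.1    
2  | co2   | 31.3   
3  | temp  | NULL   
5  | temp  | 54.9   
6  | sound | 89.6   
7  | light | 50     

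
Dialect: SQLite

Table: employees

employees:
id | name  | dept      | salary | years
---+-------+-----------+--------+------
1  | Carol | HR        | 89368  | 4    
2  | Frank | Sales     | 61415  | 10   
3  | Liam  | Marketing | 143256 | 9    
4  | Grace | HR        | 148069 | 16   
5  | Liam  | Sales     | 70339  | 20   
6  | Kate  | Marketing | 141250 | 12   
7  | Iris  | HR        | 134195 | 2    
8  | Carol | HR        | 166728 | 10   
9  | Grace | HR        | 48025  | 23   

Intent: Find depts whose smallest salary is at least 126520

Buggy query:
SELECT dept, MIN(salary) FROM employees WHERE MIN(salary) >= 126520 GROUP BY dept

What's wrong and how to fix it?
Bug: Aggregates like MIN are computed per group after WHERE runs

Fix: Replace WHERE with HAVING after the GROUP BY

Corrected query:
SELECT dept, MIN(salary) FROM employees GROUP BY dept HAVING MIN(salary) >= 126520

Result:
dept      | MIN(salary)
----------+------------
Marketing | 141250     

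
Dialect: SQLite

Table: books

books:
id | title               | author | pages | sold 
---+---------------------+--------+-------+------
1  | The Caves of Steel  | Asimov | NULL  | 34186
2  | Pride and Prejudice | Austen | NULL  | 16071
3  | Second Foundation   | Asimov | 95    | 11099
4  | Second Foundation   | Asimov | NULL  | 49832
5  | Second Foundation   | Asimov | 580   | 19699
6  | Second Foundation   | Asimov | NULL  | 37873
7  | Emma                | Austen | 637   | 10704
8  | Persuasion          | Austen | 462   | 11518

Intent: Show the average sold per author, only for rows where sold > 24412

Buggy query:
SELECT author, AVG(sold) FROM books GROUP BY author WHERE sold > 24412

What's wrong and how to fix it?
Bug: Row-level WHERE must come before GROUP BY in the clause order

Fix: Move the WHERE clause before GROUP BY

Corrected query:
SELECT author, AVG(sold) FROM books WHERE sold > 24412 GROUP BY author

Result:
author | AVG(sold)   
-------+-------------
Asimov | 40630.333333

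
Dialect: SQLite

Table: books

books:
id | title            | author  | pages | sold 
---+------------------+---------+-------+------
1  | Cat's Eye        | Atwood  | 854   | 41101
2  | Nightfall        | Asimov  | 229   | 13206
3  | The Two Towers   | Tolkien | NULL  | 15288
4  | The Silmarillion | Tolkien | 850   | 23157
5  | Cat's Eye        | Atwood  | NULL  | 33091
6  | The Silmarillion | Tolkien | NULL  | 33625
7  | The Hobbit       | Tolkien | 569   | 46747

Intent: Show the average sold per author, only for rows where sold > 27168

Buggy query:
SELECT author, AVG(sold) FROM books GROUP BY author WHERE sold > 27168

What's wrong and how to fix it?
Bug: Row-level WHERE must come before GROUP BY in the clause order

Fix: Move the WHERE clause before GROUP BY

Corrected query:
SELECT author, AVG(sold) FROM books WHERE sold > 27168 GROUP BY author

Result:
author  | AVG(sold)
--------+----------
Atwood  | 37096    
Tolkien | 40186    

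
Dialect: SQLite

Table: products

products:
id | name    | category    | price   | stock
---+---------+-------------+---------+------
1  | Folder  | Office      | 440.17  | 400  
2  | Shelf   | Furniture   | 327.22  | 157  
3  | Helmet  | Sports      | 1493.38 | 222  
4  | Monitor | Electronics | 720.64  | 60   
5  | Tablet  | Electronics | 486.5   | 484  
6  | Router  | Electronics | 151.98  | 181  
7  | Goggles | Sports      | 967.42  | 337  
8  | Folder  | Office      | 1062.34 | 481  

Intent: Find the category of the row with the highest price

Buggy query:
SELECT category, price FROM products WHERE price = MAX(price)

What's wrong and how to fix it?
Bug: WHERE is evaluated per row; an aggregate over the whole table isn't defined there

Fix: Use a subquery: WHERE price = (SELECT MAX(price) FROM products)

Corrected query:
SELECT category, price FROM products WHERE price = (SELECT MAX(price) FROM products)

Result:
category | price  
---------+--------
Sports   | 1493.38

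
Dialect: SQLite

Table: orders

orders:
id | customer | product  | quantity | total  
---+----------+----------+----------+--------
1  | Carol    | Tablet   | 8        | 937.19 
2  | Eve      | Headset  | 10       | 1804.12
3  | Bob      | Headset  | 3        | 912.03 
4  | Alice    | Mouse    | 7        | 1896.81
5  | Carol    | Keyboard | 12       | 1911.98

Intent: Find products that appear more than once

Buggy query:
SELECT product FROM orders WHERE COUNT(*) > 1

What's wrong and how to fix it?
Bug: COUNT(*) is an aggregate and cannot be used in WHERE

Fix: Group first, then use HAVING for the count condition

Corrected query:
SELECT product FROM orders GROUP BY product HAVING COUNT(*) > 1

Result:
product
-------
Headset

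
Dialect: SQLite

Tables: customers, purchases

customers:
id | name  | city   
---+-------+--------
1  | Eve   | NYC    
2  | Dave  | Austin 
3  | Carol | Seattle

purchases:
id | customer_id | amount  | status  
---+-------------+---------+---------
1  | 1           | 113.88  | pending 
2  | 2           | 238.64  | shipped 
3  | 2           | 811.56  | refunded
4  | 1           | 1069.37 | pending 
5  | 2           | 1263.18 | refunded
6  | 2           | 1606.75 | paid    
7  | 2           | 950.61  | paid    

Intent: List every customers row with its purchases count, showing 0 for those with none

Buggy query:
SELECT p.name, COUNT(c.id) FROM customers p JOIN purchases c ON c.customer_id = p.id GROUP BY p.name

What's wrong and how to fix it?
Bug: INNER JOIN drops customers rows that have no matching purchases rows

Fix: Switch to LEFT JOIN to retain unmatched parent rows

Corrected query:
SELECT p.name, COUNT(c.id) FROM customers p LEFT JOIN purchases c ON c.customer_id = p.id GROUP BY p.name

Result:
name  | COUNT(c.id)
------+------------
Carol | 0          
Dave  | 5          
Eve   | 2          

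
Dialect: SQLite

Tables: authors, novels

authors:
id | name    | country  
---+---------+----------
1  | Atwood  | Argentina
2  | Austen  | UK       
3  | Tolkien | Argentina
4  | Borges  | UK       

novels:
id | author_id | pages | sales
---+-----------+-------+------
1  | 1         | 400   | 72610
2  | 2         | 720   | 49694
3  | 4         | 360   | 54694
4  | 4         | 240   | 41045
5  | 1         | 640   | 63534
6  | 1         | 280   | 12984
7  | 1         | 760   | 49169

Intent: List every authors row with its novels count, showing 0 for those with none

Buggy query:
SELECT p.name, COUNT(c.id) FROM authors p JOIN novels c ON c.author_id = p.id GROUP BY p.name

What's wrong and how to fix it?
Bug: INNER JOIN drops authors rows that have no matching novels rows

Fix: Use LEFT JOIN so parents without children still appear (COUNT(c.id) gives 0)

Corrected query:
SELECT p.name, COUNT(c.id) FROM authors p LEFT JOIN novels c ON c.author_id = p.id GROUP BY p.name

Result:
name    | COUNT(c.id)
--------+------------
Atwood  | 4          
Austen  | 1          
Borges  | 2          
Tolkien | 0          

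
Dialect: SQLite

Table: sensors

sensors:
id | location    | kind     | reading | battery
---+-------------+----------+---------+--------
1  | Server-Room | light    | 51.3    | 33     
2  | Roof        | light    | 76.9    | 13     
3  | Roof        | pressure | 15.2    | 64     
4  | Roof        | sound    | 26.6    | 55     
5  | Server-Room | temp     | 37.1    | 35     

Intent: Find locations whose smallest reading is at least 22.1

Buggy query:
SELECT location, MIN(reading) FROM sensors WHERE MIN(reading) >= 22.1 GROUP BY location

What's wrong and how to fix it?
Bug: MIN() in WHERE is a misuse of aggregate

Fix: Use HAVING for the per-group MIN condition

Corrected query:
SELECT location, MIN(reading) FROM sensors GROUP BY location HAVING MIN(reading) >= 22.1

Result:
location    | MIN(reading)
------------+-------------
Server-Room | 37.1        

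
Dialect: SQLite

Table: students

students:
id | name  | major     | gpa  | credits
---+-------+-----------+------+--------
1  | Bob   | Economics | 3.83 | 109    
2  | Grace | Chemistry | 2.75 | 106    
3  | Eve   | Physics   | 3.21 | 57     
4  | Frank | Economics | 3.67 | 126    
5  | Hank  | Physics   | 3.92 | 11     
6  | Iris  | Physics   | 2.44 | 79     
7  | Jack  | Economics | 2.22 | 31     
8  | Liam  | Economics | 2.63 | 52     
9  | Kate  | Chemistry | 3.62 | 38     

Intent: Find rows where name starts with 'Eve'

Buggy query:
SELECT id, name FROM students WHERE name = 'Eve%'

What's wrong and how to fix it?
Bug: Wildcards only work with LIKE; '=' treats '%' as a literal character

Fix: Use LIKE for wildcard pattern matching

Corrected query:
SELECT id, name FROM students WHERE name LIKE 'Eve%'

Result:
id | name
---+-----
3  | Eve 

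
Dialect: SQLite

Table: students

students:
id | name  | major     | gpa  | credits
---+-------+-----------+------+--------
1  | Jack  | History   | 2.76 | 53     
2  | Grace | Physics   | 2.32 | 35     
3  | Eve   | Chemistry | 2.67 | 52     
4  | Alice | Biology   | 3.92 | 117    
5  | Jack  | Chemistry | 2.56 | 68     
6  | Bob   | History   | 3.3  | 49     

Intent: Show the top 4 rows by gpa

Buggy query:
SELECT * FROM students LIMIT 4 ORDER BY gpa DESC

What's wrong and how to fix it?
Bug: LIMIT must come after ORDER BY

Fix: Sort with ORDER BY, then apply LIMIT

Corrected query:
SELECT * FROM students ORDER BY gpa DESC LIMIT 4

Result:
id | name  | major     | gpa  | credits
---+-------+-----------+------+--------
4  | Alice | Biology   | 3.92 | 117    
6  | Bob   | History   | 3.3  | 49     
1  | Jack  | History   | 2.76 | 53     
3  | Eve   | Chemistry | 2.67 | 52     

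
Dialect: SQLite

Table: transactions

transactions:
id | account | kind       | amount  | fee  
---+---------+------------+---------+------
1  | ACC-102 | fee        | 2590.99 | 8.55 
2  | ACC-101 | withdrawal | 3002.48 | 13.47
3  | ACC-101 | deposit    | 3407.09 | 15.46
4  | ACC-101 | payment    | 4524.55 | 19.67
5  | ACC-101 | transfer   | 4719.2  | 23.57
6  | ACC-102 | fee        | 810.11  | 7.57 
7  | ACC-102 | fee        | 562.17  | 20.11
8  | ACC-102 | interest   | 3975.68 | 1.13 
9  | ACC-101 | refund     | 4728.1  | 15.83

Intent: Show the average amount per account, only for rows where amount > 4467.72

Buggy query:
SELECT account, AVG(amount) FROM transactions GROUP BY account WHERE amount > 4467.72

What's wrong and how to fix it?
Bug: Row-level WHERE must come before GROUP BY in the clause order

Fix: Place WHERE between FROM and GROUP BY

Corrected query:
SELECT account, AVG(amount) FROM transactions WHERE amount > 4467.72 GROUP BY account

Result:
account | AVG(amount)
--------+------------
ACC-101 | 4657.283333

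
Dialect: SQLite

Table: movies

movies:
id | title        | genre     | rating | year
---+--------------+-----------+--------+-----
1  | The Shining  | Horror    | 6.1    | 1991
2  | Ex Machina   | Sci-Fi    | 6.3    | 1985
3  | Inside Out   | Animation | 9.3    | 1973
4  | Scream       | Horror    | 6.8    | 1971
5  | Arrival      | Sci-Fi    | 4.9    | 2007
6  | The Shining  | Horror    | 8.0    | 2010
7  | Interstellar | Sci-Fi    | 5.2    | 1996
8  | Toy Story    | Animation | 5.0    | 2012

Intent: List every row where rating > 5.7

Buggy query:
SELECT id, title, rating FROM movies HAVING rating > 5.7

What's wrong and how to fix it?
Bug: This is a non-aggregate query (no GROUP BY, no aggregates), so in SQLite the HAVING clause is invalid here; a row-level condition belongs in WHERE

Fix: Replace HAVING with WHERE since the condition applies to individual rows

Corrected query:
SELECT id, title, rating FROM movies WHERE rating > 5.7

Result:
id | title       | rating
---+-------------+-------
1  | The Shining | 6.1   
2  | Ex Machina  | 6.3   
3  | Inside Out  | 9.3   
4  | Scream      | 6.8   
6  | The Shining | 8     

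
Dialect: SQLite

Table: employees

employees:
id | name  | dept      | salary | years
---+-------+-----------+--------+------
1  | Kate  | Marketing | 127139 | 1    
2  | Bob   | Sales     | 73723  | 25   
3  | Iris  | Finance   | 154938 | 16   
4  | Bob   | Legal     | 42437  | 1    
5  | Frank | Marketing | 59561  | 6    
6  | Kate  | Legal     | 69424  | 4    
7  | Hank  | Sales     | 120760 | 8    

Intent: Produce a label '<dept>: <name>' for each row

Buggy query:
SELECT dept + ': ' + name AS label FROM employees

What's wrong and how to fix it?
Bug: SQLite uses || for string concatenation; + coerces text to numbers (yielding 0)

Fix: Use the || operator for string concatenation

Corrected query:
SELECT dept || ': ' || name AS label FROM employees

Result:
label           
----------------
Marketing: Kate 
Sales: Bob      
Finance: Iris   
Legal: Bob      
Marketing: Frank
Legal: Kate     
Sales: Hank     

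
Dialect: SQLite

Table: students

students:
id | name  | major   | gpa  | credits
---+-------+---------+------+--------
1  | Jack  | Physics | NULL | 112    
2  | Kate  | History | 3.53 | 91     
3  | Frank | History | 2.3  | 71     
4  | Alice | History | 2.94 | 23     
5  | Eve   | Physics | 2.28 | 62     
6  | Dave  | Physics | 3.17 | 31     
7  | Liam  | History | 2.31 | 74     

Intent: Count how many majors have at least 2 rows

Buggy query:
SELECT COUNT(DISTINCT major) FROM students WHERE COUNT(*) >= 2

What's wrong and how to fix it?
Bug: COUNT(*) cannot appear in WHERE; the per-group count doesn't exist yet

Fix: Use a subquery that GROUPs and filters with HAVING, then count its rows

Corrected query:
SELECT COUNT(*) FROM (SELECT major FROM students GROUP BY major HAVING COUNT(*) >= 2)

Result:
COUNT(*)
--------
2       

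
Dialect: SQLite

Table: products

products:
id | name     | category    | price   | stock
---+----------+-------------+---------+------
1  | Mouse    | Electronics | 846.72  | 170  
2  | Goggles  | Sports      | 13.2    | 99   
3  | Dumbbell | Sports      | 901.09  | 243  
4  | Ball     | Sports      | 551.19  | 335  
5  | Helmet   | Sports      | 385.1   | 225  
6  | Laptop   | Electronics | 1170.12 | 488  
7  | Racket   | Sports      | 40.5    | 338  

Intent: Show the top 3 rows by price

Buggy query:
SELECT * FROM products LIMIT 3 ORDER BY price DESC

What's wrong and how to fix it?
Bug: ORDER BY cannot follow LIMIT; LIMIT is the final clause

Fix: Swap the clauses: ORDER BY first, then LIMIT

Corrected query:
SELECT * FROM products ORDER BY price DESC LIMIT 3

Result:
id | name     | category    | price   | stock
---+----------+-------------+---------+------
6  | Laptop   | Electronics | 1170.12 | 488  
3  | Dumbbell | Sports      | 901.09  | 243  
1  | Mouse    | Electronics | 846.72  | 170  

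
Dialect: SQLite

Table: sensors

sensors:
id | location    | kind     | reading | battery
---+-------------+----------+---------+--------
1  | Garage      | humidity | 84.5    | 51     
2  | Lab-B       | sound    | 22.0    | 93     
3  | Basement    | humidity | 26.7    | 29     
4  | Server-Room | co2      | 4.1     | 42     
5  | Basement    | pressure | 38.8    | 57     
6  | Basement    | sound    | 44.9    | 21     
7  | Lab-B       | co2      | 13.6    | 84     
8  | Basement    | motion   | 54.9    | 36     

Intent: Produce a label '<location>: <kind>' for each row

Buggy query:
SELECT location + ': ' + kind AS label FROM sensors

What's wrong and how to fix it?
Bug: '+' is numeric addition; on text columns SQLite converts them to 0 instead of concatenating

Fix: Use the || operator for string concatenation

Corrected query:
SELECT location || ': ' || kind AS label FROM sensors

Result:
label             
------------------
Garage: humidity  
Lab-B: sound      
Basement: humidity
Server-Room: co2  
Basement: pressure
Basement: sound   
Lab-B: co2        
Basement: motion  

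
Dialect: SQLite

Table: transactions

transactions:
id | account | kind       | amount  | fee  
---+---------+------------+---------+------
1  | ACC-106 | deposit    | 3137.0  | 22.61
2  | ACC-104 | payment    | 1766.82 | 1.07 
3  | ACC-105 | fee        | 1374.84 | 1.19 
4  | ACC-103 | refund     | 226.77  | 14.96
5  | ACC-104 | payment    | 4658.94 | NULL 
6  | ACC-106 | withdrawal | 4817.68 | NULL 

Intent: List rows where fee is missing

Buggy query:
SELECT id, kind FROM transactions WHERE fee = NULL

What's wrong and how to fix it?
Bug: '= NULL' is always unknown in SQL three-valued logic, so no rows match

Fix: Use IS NULL to test for NULL

Corrected query:
SELECT id, kind FROM transactions WHERE fee IS NULL

Result:
id | kind      
---+-----------
5  | payment   
6  | withdrawal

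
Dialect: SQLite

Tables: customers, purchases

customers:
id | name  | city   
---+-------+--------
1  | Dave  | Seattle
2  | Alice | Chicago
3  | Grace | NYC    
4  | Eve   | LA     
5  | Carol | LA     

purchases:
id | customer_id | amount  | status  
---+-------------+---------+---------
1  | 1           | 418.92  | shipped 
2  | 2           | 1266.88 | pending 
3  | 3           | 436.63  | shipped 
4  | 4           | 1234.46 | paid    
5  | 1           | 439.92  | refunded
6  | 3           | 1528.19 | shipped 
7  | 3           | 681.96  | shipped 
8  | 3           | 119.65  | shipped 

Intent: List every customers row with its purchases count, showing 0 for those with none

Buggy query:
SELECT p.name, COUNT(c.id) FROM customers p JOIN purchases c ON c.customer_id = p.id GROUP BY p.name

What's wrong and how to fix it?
Bug: INNER JOIN drops customers rows that have no matching purchases rows

Fix: Use LEFT JOIN so parents without children still appear (COUNT(c.id) gives 0)

Corrected query:
SELECT p.name, COUNT(c.id) FROM customers p LEFT JOIN purchases c ON c.customer_id = p.id GROUP BY p.name

Result:
name  | COUNT(c.id)
------+------------
Alice | 1          
Carol | 0          
Dave  | 2          
Eve   | 1          
Grace | 4          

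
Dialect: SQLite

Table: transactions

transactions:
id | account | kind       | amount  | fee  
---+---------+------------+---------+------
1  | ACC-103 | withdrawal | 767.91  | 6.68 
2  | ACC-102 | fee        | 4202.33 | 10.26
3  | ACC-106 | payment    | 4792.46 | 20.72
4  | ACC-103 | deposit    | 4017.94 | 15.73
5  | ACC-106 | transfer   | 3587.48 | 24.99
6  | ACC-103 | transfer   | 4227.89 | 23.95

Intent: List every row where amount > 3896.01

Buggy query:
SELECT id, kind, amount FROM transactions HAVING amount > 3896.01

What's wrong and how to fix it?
Bug: HAVING filters the output of aggregation, but this query has no GROUP BY and no aggregate functions, so SQLite rejects it (HAVING clause on a non-aggregate query); the condition here is per row

Fix: Replace HAVING with WHERE since the condition applies to individual rows

Corrected query:
SELECT id, kind, amount FROM transactions WHERE amount > 3896.01

Result:
id | kind     | amount 
---+----------+--------
2  | fee      | 4202.33
3  | payment  | 4792.46
4  | deposit  | 4017.94
6  | transfer | 4227.89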